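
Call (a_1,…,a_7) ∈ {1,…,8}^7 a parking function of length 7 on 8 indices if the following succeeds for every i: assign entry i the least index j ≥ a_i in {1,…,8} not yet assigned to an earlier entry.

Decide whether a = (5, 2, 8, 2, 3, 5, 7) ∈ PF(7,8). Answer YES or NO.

YES

Order a: b = (2, 2, 3, 5, 5, 7, 8).
  b_1=2 ≤ 2
  b_2=2 ≤ 3
  b_3=3 ≤ 4
  b_4=5 ≤ 5
  b_5=5 ≤ 6
  b_6=7 ≤ 7
  b_7=8 ≤ 8
All bounds hold ⇒ YES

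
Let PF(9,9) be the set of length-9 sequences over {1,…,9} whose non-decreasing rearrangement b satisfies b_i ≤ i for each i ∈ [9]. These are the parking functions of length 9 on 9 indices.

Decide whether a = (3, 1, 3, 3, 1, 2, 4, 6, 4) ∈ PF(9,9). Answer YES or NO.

YES

Order a: b = (1, 1, 2, 3, 3, 3, 4, 4, 6).
  b_1=1 ≤ 1
  b_2=1 ≤ 2
  b_3=2 ≤ 3
  b_4=3 ≤ 4
  b_5=3 ≤ 5
  b_6=3 ≤ 6
  b_7=4 ≤ 7
  b_8=4 ≤ 8
  b_9=6 ≤ 9
All bounds hold ⇒ YES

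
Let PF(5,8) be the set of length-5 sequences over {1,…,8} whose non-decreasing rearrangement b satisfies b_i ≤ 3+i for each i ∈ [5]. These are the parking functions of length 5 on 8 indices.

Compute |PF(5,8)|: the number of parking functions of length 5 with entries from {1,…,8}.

|PF(5,8)| = 4·9^4 = 4×6561 = 26244 (Pollak)
E.g. (6,5,2,1,2) → sorted (1,2,2,5,6): b_i ≤ 3+i ∀i, a PF.

26244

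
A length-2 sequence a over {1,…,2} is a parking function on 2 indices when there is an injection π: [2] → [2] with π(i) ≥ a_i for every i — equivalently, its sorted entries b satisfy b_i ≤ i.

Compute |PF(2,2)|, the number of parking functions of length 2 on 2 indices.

3

Count = (2−2+1)·(2+1)^(2−1) = 1×3 = 3 (Pollak)
Check (2,1) → sorted (1,2): b_i ≤ i ∀i, a PF.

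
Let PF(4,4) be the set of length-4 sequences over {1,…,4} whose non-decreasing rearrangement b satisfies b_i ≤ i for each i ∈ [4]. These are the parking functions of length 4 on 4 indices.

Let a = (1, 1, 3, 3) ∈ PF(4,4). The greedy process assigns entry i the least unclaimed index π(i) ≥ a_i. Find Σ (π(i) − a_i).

Σπ = 4·5/2 = 10 (π permutes [4]); Σa = 1+1+3+3 = 8; disp = 10−8 = 2.

2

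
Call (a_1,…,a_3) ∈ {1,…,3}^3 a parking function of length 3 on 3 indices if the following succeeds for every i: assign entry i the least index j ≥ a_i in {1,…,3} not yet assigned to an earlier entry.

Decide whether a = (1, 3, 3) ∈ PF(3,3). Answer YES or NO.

Rearranged: b = (1, 3, 3).
  b_1=1 ≤ 1
  b_2=3 > 2
  fails at i=2 ⇒ NO

NO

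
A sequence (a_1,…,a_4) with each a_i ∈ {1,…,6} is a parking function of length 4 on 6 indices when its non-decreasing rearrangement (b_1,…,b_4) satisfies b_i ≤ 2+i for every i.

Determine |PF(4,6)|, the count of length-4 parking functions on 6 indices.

1029

#PF = (6+1−4)·(6+1)^{4−1} = 3·343 = 1029 (Konheim–Weiss)
Example (1,5,2,1) → sorted (1,1,2,5): b_i ≤ 2+i ∀i, a PF.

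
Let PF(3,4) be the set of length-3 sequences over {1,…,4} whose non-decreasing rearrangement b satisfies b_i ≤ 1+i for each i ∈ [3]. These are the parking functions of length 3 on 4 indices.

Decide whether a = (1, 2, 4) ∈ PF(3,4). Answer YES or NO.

YES

Order a: b = (1, 2, 4).
  b_1=1 ≤ 2
  b_2=2 ≤ 3
  b_3=4 ≤ 4
All bounds hold ⇒ YES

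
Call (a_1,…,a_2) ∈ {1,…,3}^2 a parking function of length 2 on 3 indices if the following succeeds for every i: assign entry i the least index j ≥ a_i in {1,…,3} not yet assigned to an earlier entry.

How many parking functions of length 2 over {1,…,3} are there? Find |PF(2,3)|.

#PF = (4−2)·4^(2−1) = 2×4 = 8 (Konheim–Weiss)
E.g. (2,1) → sorted (1,2): b_i ≤ 1+i ∀i, a PF.

8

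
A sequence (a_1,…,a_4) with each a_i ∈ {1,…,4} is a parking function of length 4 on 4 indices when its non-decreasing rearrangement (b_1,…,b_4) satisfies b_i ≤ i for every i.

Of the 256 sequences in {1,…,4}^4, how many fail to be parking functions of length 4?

|PF(4,4)| = (5−4)·5^(4−1) = 1·125 = 125 [KW]
E.g. (4,4,3,4) → sorted (3,4,4,4): b_1=3>1, not a PF.
So 256 − 125 = 131 fail.

131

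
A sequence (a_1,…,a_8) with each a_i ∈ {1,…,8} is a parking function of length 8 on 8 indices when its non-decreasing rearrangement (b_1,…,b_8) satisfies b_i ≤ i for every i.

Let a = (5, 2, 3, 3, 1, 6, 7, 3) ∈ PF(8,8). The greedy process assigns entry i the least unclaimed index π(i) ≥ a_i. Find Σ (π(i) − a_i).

6

Σπ(i) = 1+…+8 = 36; Σa = 5+2+3+3+1+6+7+3 = 30; disp = 36−30 = 6.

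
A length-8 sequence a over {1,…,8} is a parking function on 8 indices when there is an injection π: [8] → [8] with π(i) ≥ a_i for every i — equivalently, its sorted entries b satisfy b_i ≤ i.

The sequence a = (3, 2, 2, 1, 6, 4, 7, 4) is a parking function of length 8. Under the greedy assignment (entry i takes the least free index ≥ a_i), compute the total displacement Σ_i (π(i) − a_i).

7

Σπ(i) = 1+…+8 = 36; Σa = 3+2+2+1+6+4+7+4 = 29; disp = 36−29 = 7.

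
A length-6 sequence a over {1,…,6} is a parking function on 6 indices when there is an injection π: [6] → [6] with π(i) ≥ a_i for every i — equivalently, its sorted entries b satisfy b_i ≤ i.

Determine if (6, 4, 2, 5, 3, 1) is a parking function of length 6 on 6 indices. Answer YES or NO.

Rearranged: b = (1, 2, 3, 4, 5, 6).
  b_1=1 ≤ 1
  b_2=2 ≤ 2
  b_3=3 ≤ 3
  b_4=4 ≤ 4
  b_5=5 ≤ 5
  b_6=6 ≤ 6
All bounds hold ⇒ YES

YES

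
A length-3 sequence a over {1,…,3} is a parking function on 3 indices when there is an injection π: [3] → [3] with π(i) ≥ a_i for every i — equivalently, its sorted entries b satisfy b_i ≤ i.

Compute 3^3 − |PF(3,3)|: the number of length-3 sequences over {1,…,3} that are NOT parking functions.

11

|PF(3,3)| = 1·4^2 = 1·16 = 16
E.g. (3,1,3) → sorted (1,3,3): b_2=3>2, not a PF.
3^3 − 16 = 27 − 16 = 11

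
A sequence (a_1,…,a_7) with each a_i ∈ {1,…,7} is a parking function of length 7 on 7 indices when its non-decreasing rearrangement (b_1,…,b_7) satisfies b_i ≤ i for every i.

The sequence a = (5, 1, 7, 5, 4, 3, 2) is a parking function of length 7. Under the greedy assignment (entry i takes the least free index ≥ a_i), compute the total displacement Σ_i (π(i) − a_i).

Σπ = 28 ({1..7} each once); Σa = 5+1+7+5+4+3+2 = 27; disp = 28−27 = 1.

1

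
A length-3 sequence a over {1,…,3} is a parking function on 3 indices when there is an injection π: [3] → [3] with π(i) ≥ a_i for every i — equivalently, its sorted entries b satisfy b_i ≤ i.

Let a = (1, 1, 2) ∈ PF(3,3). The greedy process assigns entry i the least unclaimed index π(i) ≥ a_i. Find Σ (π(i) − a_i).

Σπ(i) = 1+…+3 = 6; Σa = 1+1+2 = 4; disp = 6−4 = 2.

2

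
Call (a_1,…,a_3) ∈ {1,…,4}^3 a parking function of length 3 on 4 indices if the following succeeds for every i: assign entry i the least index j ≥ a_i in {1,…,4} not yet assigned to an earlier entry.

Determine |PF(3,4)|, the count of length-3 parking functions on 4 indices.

Count = (5−3)·5^(3−1) = 2×25 = 50 (Pollak)
Example (3,3,1) → sorted (1,3,3): b_i ≤ 1+i ∀i, a PF.

50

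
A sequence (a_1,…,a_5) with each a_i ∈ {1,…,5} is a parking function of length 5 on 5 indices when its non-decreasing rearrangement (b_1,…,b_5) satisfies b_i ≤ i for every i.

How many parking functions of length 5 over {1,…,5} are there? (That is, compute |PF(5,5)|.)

1296

Count = (6−5)·6^(5−1) = 1·1296 = 1296
E.g. (3,1,5,2,4) → sorted (1,2,3,4,5): b_i ≤ i ∀i, a PF.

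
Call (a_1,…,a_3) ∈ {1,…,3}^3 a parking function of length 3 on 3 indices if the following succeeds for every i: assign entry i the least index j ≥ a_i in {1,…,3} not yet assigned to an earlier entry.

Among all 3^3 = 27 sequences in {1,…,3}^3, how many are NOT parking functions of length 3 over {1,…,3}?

|PF(3,3)| = (4−3)·4^(3−1) = 1·16 = 16 [KW]
One tuple (2,3,3) → sorted (2,3,3): b_1=2>1, not a PF.
So 27 − 16 = 11 fail.

11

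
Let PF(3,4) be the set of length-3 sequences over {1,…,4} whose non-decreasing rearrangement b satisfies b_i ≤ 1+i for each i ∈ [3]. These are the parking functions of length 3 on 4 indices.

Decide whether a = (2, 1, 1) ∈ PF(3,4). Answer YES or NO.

Sorted: b = (1, 1, 2).
  b_1=1 ≤ 2
  b_2=1 ≤ 3
  b_3=2 ≤ 4
All bounds hold ⇒ YES

YES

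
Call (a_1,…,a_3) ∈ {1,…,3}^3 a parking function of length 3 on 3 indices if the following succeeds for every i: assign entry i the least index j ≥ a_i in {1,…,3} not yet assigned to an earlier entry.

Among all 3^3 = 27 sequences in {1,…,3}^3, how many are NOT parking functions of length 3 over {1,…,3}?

#PF = 1·4^2 = 1·16 = 16 [KW]
Check (3,3,3) → sorted (3,3,3): b_1=3>1, not a PF.
Total 27; non-PF = 27−16 = 11

11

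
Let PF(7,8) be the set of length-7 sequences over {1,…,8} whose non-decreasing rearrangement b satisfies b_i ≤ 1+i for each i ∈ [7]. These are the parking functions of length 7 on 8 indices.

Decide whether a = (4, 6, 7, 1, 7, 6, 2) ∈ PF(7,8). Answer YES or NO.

Order a: b = (1, 2, 4, 6, 6, 7, 7).
  b_1=1 ≤ 2
  b_2=2 ≤ 3
  b_3=4 ≤ 4
  b_4=6 > 5
  fails at i=4 ⇒ NO

NO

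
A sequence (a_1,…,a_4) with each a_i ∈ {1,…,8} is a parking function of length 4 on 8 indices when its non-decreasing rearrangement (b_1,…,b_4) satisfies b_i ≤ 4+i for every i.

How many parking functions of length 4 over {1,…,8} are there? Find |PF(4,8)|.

3645

|PF| = 5·9^3 = 5×729 = 3645 [KW]
Check (4,2,4,6) → sorted (2,4,4,6): b_i ≤ 4+i ∀i, a PF.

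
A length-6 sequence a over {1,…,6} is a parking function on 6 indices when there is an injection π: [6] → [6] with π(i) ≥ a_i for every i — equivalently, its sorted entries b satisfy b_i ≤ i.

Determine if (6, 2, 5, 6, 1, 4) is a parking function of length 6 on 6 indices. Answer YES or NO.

NO

Sorted: b = (1, 2, 4, 5, 6, 6).
  b_1=1 ≤ 1
  b_2=2 ≤ 2
  b_3=4 > 3
  fails at i=3 ⇒ NO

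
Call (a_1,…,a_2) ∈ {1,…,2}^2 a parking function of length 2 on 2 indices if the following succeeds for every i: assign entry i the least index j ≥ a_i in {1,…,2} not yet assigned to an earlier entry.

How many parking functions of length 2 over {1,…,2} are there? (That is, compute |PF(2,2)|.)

3

|PF(2,2)| = (2+1−2)·(2+1)^{2−1} = 1·3 = 3 (Konheim–Weiss)
One tuple (1,2) → sorted (1,2): b_i ≤ i ∀i, a PF.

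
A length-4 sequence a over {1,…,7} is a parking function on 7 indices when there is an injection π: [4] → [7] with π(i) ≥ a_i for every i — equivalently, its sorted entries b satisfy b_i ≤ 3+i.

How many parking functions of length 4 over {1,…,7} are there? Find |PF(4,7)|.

|PF(4,7)| = (7+1−4)·(7+1)^{4−1} = 4·512 = 2048
Example (6,4,7,1) → sorted (1,4,6,7): b_i ≤ 3+i ∀i, a PF.

2048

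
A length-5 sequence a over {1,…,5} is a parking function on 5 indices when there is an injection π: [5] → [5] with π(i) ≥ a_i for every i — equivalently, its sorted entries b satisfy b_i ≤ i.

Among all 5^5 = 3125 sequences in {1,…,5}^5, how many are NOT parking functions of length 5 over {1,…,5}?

1829

|PF(5,5)| = (5+1−5)·(5+1)^{5−1} = 1·1296 = 1296
E.g. (5,1,2,5,2) → sorted (1,2,2,5,5): b_4=5>4, not a PF.
Total 3125; non-PF = 3125−1296 = 1829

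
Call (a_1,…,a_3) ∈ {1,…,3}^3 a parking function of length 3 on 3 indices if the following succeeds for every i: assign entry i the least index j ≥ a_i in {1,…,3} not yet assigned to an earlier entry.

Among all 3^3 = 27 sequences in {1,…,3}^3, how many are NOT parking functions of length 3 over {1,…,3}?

#PF = (4−3)·4^(3−1) = 1 · 16 = 16
E.g. (3,2,3) → sorted (2,3,3): b_1=2>1, not a PF.
3^3 − 16 = 27 − 16 = 11

11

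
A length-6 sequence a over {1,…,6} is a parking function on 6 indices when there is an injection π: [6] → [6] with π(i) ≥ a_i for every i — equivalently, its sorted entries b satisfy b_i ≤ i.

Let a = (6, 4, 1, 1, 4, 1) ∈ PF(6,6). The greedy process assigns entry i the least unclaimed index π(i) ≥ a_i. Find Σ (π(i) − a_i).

4

Σπ = 6·7/2 = 21 (π permutes [6]); Σa = 6+4+1+1+4+1 = 17; disp = 21−17 = 4.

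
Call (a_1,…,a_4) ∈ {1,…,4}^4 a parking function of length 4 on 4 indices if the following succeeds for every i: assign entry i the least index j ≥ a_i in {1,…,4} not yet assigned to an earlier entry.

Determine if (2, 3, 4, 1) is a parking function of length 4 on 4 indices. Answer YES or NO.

Rearranged: b = (1, 2, 3, 4).
  b_1=1 ≤ 1
  b_2=2 ≤ 2
  b_3=3 ≤ 3
  b_4=4 ≤ 4
All bounds hold ⇒ YES

YES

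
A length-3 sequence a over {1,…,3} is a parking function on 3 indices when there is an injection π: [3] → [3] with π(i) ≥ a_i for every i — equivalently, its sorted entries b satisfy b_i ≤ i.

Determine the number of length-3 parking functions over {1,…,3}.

16

Count = (4−3)·4^(3−1) = 1·16 = 16 (Konheim–Weiss)
Example (2,2,1) → sorted (1,2,2): b_i ≤ i ∀i, a PF.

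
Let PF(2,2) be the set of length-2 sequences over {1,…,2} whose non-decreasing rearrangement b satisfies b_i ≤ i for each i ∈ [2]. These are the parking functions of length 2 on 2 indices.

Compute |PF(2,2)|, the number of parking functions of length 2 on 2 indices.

Count = (2−2+1)·(2+1)^(2−1) = 1·3 = 3
Check (2,1) → sorted (1,2): b_i ≤ i ∀i, a PF.

3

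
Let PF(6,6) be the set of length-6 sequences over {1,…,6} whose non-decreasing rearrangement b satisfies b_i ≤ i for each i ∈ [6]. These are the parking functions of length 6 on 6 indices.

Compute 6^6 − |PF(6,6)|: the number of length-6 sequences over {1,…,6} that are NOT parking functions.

|PF(6,6)| = 1·7^5 = 1·16807 = 16807
E.g. (6,5,6,5,4,4) → sorted (4,4,5,5,6,6): b_1=4>1, not a PF.
Total 46656; non-PF = 46656−16807 = 29849

29849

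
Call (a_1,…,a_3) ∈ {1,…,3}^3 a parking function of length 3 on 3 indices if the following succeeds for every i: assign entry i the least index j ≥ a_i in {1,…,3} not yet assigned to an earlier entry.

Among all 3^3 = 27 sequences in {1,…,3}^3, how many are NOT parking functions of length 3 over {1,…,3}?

11

|PF(3,3)| = (3+1−3)·(3+1)^{3−1} = 1 · 16 = 16 (Pollak)
Check (3,3,3) → sorted (3,3,3): b_1=3>1, not a PF.
Total 27; non-PF = 27−16 = 11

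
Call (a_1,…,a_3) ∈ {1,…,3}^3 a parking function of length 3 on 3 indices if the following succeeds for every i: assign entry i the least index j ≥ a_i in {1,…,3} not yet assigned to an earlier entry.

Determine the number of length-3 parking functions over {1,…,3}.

16

|PF| = (3+1−3)·(3+1)^{3−1} = 1 · 16 = 16 [KW]
One tuple (3,1,2) → sorted (1,2,3): b_i ≤ i ∀i, a PF.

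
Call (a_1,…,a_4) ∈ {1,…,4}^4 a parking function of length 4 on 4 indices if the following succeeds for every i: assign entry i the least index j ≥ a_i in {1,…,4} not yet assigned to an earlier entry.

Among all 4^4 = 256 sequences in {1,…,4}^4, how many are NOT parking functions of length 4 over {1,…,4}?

131

Count = (5−4)·5^(4−1) = 1×125 = 125 (Konheim–Weiss)
Check (2,4,4,2) → sorted (2,2,4,4): b_1=2>1, not a PF.
Total 256; non-PF = 256−125 = 131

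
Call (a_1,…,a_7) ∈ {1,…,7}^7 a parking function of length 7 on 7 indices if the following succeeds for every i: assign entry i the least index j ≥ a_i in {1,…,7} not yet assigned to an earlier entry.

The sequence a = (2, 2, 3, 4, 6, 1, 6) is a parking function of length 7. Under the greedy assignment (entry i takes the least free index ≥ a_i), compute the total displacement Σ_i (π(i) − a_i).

Σπ = 28 ({1..7} each once); Σa = 2+2+3+4+6+1+6 = 24; disp = 28−24 = 4.

4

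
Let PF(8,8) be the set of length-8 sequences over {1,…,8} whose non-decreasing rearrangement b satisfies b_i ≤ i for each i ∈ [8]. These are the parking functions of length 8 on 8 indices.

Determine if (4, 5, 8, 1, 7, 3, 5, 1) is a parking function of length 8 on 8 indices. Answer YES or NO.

YES

Order a: b = (1, 1, 3, 4, 5, 5, 7, 8).
  b_1=1 ≤ 1
  b_2=1 ≤ 2
  b_3=3 ≤ 3
  b_4=4 ≤ 4
  b_5=5 ≤ 5
  b_6=5 ≤ 6
  b_7=7 ≤ 7
  b_8=8 ≤ 8
All bounds hold ⇒ YES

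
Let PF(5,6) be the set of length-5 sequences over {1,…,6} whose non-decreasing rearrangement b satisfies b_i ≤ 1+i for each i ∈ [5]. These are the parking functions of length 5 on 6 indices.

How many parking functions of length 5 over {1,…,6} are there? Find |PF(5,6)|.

|PF(5,6)| = 2·7^4 = 2 · 2401 = 4802 (Konheim–Weiss)
One tuple (5,6,3,1,4) → sorted (1,3,4,5,6): b_i ≤ 1+i ∀i, a PF.

4802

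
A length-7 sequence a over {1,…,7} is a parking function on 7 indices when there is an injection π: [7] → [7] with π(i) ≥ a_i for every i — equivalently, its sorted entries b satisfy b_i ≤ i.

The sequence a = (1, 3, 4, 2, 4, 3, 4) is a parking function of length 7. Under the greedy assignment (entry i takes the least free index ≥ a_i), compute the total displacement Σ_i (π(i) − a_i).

7

Σπ = 28 ({1..7} each once); Σa = 1+3+4+2+4+3+4 = 21; disp = 28−21 = 7.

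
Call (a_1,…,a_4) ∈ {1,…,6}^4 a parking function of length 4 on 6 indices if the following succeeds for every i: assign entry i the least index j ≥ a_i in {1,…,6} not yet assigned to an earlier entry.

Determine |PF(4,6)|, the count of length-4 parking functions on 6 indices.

1029

#PF = (6−4+1)·(6+1)^(4−1) = 3·343 = 1029
E.g. (4,3,2,3) → sorted (2,3,3,4): b_i ≤ 2+i ∀i, a PF.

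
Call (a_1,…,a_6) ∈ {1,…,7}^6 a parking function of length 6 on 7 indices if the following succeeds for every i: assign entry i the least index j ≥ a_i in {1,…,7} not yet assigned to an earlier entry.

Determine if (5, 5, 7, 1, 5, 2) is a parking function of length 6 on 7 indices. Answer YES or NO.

Order a: b = (1, 2, 5, 5, 5, 7).
  b_1=1 ≤ 2
  b_2=2 ≤ 3
  b_3=5 > 4
  fails at i=3 ⇒ NO

NO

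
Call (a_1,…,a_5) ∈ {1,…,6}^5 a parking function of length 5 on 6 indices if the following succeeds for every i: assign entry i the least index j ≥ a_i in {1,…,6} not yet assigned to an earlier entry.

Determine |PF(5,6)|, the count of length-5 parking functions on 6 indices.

|PF| = (7−5)·7^(5−1) = 2·2401 = 4802
Example (2,6,5,3,4) → sorted (2,3,4,5,6): b_i ≤ 1+i ∀i, a PF.

4802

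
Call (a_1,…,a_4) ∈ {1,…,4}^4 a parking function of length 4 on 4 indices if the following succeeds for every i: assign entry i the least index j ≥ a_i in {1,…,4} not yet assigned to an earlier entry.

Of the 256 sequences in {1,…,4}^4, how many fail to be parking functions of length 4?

131

#PF = 1·5^3 = 1 · 125 = 125 [KW]
One tuple (2,2,3,4) → sorted (2,2,3,4): b_1=2>1, not a PF.
4^4 − 125 = 256 − 125 = 131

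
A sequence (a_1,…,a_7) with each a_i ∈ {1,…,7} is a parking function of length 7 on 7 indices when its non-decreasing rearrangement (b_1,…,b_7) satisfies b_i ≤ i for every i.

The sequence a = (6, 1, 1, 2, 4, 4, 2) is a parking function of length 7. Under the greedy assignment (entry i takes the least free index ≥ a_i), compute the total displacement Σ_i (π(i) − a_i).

Σπ(i) = 1+…+7 = 28; Σa = 6+1+1+2+4+4+2 = 20; disp = 28−20 = 8.

8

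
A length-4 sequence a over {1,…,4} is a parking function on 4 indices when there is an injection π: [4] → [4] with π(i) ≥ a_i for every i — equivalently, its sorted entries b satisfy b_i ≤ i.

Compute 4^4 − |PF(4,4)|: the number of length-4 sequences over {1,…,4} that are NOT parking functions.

131

#PF = (4−4+1)·(4+1)^(4−1) = 1·125 = 125 (Pollak)
Example (3,4,4,2) → sorted (2,3,4,4): b_1=2>1, not a PF.
So 256 − 125 = 131 fail.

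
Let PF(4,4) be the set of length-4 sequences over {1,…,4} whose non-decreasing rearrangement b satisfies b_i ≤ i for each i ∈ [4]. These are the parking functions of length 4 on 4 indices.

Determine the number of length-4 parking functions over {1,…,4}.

Count = (5−4)·5^(4−1) = 1·125 = 125 [KW]
One tuple (1,4,3,1) → sorted (1,1,3,4): b_i ≤ i ∀i, a PF.

125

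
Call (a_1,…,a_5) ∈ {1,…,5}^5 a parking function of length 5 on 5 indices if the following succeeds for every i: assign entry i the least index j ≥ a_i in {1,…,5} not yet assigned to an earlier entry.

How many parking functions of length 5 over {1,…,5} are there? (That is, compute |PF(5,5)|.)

1296

Count = (5−5+1)·(5+1)^(5−1) = 1 · 1296 = 1296 (Konheim–Weiss)
One tuple (5,3,2,3,1) → sorted (1,2,3,3,5): b_i ≤ i ∀i, a PF.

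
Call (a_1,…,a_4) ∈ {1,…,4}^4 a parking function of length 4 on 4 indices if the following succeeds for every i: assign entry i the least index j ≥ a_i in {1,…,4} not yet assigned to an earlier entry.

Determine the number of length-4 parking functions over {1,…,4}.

125

|PF| = 1·5^3 = 1·125 = 125 (Pollak)
Example (2,1,3,3) → sorted (1,2,3,3): b_i ≤ i ∀i, a PF.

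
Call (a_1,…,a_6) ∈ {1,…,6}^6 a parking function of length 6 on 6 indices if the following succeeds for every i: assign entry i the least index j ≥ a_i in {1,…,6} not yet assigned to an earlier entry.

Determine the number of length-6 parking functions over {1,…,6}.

16807

|PF(6,6)| = (6+1−6)·(6+1)^{6−1} = 1×16807 = 16807 [KW]
One tuple (2,5,1,4,3,6) → sorted (1,2,3,4,5,6): b_i ≤ i ∀i, a PF.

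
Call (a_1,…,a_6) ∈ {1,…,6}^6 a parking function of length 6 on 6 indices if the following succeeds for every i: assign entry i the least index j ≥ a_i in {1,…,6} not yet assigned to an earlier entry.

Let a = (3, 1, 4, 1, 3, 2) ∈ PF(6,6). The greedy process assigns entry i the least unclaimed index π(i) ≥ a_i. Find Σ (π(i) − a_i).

7

Σπ = 21 ({1..6} each once); Σa = 3+1+4+1+3+2 = 14; disp = 21−14 = 7.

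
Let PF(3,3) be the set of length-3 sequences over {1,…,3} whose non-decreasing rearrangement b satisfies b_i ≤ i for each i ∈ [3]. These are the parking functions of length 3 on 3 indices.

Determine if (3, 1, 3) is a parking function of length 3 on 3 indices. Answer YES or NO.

NO

Rearranged: b = (1, 3, 3).
  b_1=1 ≤ 1
  b_2=3 > 2
  fails at i=2 ⇒ NO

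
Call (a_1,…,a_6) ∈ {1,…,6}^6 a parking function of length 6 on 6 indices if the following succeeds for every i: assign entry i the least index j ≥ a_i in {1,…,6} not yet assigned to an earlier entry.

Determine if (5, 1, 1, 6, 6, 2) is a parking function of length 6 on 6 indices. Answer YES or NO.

NO

Order a: b = (1, 1, 2, 5, 6, 6).
  b_1=1 ≤ 1
  b_2=1 ≤ 2
  b_3=2 ≤ 3
  b_4=5 > 4
  fails at i=4 ⇒ NO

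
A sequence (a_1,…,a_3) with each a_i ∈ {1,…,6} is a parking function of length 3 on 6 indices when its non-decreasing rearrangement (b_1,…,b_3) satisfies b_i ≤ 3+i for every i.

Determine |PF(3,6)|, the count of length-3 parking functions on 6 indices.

#PF = (6−3+1)·(6+1)^(3−1) = 4×49 = 196 [KW]
One tuple (3,3,6) → sorted (3,3,6): b_i ≤ 3+i ∀i, a PF.

196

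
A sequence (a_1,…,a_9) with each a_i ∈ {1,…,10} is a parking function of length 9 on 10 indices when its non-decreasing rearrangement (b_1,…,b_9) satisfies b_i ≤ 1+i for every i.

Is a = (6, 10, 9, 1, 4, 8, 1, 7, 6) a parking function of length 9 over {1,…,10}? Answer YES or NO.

Rearranged: b = (1, 1, 4, 6, 6, 7, 8, 9, 10).
  b_1=1 ≤ 2
  b_2=1 ≤ 3
  b_3=4 ≤ 4
  b_4=6 > 5
  fails at i=4 ⇒ NO

NO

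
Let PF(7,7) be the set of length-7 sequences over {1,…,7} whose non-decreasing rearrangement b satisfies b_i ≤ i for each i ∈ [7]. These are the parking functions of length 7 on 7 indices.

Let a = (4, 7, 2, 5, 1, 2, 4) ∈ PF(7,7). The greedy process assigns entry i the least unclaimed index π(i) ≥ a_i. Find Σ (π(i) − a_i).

3

Σπ(i) = 1+…+7 = 28; Σa = 4+7+2+5+1+2+4 = 25; disp = 28−25 = 3.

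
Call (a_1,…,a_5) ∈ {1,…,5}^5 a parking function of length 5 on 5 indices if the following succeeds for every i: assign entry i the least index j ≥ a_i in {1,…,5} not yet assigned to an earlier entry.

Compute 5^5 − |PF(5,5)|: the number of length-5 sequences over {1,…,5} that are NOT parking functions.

Count = (5+1−5)·(5+1)^{5−1} = 1×1296 = 1296 (Pollak)
Example (4,4,5,4,2) → sorted (2,4,4,4,5): b_1=2>1, not a PF.
So 3125 − 1296 = 1829 fail.

1829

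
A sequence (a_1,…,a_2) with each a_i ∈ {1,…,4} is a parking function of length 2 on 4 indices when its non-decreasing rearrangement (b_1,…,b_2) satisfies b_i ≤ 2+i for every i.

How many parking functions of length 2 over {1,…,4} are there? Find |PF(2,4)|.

15

|PF(2,4)| = 3·5^1 = 3·5 = 15 (Konheim–Weiss)
Check (4,2) → sorted (2,4): b_i ≤ 2+i ∀i, a PF.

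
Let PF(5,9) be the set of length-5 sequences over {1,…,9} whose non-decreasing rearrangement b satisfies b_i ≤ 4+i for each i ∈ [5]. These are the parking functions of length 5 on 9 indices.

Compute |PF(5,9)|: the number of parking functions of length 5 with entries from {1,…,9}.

50000

|PF(5,9)| = (9−5+1)·(9+1)^(5−1) = 5 · 10000 = 50000
Example (7,8,4,1,6) → sorted (1,4,6,7,8): b_i ≤ 4+i ∀i, a PF.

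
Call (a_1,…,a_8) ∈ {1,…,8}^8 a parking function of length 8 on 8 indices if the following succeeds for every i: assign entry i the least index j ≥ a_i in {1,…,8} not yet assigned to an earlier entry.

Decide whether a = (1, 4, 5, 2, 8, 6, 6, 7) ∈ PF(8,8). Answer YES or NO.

Sorted: b = (1, 2, 4, 5, 6, 6, 7, 8).
  b_1=1 ≤ 1
  b_2=2 ≤ 2
  b_3=4 > 3
  fails at i=3 ⇒ NO

NO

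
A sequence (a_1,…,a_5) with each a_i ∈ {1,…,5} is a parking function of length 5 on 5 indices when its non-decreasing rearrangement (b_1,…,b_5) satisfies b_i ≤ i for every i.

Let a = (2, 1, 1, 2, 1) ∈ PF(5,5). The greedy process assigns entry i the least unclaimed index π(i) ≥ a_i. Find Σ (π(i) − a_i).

8

Σπ = 15 ({1..5} each once); Σa = 2+1+1+2+1 = 7; disp = 15−7 = 8.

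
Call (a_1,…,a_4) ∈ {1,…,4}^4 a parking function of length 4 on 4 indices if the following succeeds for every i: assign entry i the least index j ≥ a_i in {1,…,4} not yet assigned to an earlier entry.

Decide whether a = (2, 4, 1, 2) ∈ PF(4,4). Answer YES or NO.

Rearranged: b = (1, 2, 2, 4).
  b_1=1 ≤ 1
  b_2=2 ≤ 2
  b_3=2 ≤ 3
  b_4=4 ≤ 4
All bounds hold ⇒ YES

YES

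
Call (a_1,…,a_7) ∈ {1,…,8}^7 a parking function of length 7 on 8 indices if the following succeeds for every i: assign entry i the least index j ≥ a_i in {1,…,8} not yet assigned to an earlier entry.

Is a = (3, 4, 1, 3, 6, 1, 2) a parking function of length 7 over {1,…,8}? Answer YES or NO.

YES

Order a: b = (1, 1, 2, 3, 3, 4, 6).
  b_1=1 ≤ 2
  b_2=1 ≤ 3
  b_3=2 ≤ 4
  b_4=3 ≤ 5
  b_5=3 ≤ 6
  b_6=4 ≤ 7
  b_7=6 ≤ 8
All bounds hold ⇒ YES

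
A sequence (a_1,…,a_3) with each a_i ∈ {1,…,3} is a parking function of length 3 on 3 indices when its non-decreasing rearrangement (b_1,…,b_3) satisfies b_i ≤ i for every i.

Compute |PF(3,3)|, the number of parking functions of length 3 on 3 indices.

Count = (3−3+1)·(3+1)^(3−1) = 1 · 16 = 16
E.g. (1,2,2) → sorted (1,2,2): b_i ≤ i ∀i, a PF.

16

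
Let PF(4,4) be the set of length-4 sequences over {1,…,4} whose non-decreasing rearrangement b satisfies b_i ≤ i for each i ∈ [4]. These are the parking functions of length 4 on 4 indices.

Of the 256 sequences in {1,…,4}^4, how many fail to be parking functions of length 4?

131

|PF| = (4−4+1)·(4+1)^(4−1) = 1×125 = 125 (Pollak)
Check (3,4,3,2) → sorted (2,3,3,4): b_1=2>1, not a PF.
So 256 − 125 = 131 fail.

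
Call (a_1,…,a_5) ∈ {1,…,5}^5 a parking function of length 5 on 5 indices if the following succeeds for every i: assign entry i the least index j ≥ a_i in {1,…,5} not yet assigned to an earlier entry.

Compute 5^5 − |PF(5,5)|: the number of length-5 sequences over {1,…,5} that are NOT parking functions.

1829

Count = (6−5)·6^(5−1) = 1×1296 = 1296
E.g. (4,5,2,4,4) → sorted (2,4,4,4,5): b_1=2>1, not a PF.
So 3125 − 1296 = 1829 fail.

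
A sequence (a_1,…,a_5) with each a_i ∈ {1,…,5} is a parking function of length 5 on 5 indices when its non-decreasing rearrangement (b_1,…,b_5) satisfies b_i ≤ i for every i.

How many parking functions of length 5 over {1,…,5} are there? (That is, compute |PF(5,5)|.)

1296

Count = (5−5+1)·(5+1)^(5−1) = 1×1296 = 1296 [KW]
E.g. (4,1,2,2,5) → sorted (1,2,2,4,5): b_i ≤ i ∀i, a PF.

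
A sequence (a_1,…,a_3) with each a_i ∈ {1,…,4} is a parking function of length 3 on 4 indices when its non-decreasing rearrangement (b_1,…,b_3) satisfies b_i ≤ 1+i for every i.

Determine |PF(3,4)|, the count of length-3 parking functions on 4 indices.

50

Count = (5−3)·5^(3−1) = 2·25 = 50 (Pollak)
Check (1,2,3) → sorted (1,2,3): b_i ≤ 1+i ∀i, a PF.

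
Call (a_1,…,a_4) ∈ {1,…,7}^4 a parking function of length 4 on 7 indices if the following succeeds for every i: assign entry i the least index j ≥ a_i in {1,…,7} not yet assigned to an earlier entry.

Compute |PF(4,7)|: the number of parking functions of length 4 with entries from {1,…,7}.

2048

|PF| = (8−4)·8^(4−1) = 4·512 = 2048 (Konheim–Weiss)
One tuple (2,1,2,5) → sorted (1,2,2,5): b_i ≤ 3+i ∀i, a PF.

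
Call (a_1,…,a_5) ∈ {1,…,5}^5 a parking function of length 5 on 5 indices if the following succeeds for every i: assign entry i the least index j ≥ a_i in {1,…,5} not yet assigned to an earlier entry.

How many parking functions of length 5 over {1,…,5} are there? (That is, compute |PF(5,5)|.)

#PF = 1·6^4 = 1×1296 = 1296 [KW]
E.g. (1,4,3,1,1) → sorted (1,1,1,3,4): b_i ≤ i ∀i, a PF.

1296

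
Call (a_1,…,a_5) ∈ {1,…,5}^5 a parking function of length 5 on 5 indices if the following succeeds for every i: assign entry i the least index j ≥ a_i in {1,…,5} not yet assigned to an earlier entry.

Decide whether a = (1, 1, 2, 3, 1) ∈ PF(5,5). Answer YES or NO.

YES

Order a: b = (1, 1, 1, 2, 3).
  b_1=1 ≤ 1
  b_2=1 ≤ 2
  b_3=1 ≤ 3
  b_4=2 ≤ 4
  b_5=3 ≤ 5
All bounds hold ⇒ YES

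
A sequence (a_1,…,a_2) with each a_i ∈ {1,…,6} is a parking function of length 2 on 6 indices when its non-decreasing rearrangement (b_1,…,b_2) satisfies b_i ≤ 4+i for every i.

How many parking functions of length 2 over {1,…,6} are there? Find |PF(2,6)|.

35

Count = (7−2)·7^(2−1) = 5 · 7 = 35 [KW]
Example (5,4) → sorted (4,5): b_i ≤ 4+i ∀i, a PF.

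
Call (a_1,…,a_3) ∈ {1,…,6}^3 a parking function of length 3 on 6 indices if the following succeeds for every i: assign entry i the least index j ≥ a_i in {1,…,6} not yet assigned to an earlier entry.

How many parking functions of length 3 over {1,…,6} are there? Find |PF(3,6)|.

#PF = (6+1−3)·(6+1)^{3−1} = 4·49 = 196 (Pollak)
Check (2,3,1) → sorted (1,2,3): b_i ≤ 3+i ∀i, a PF.

196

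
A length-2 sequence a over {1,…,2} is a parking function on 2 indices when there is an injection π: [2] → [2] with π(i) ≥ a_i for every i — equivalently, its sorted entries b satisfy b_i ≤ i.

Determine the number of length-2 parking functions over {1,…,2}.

|PF| = (2−2+1)·(2+1)^(2−1) = 1·3 = 3 [KW]
One tuple (1,2) → sorted (1,2): b_i ≤ i ∀i, a PF.

3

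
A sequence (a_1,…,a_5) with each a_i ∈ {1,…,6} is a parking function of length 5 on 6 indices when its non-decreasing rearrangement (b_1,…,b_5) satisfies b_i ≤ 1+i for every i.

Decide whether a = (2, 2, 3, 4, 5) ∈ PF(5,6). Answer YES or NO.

Order a: b = (2, 2, 3, 4, 5).
  b_1=2 ≤ 2
  b_2=2 ≤ 3
  b_3=3 ≤ 4
  b_4=4 ≤ 5
  b_5=5 ≤ 6
All bounds hold ⇒ YES

YES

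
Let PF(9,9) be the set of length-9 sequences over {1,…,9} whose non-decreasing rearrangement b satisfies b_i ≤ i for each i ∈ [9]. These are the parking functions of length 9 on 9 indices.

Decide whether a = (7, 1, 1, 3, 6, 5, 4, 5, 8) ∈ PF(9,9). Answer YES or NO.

YES

Order a: b = (1, 1, 3, 4, 5, 5, 6, 7, 8).
  b_1=1 ≤ 1
  b_2=1 ≤ 2
  b_3=3 ≤ 3
  b_4=4 ≤ 4
  b_5=5 ≤ 5
  b_6=5 ≤ 6
  b_7=6 ≤ 7
  b_8=7 ≤ 8
  b_9=8 ≤ 9
All bounds hold ⇒ YES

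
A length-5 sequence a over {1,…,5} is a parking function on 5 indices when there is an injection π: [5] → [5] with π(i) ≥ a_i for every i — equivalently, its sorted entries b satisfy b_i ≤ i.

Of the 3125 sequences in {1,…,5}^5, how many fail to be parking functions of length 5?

|PF(5,5)| = (6−5)·6^(5−1) = 1·1296 = 1296
Check (3,4,4,4,4) → sorted (3,4,4,4,4): b_1=3>1, not a PF.
Total 3125; non-PF = 3125−1296 = 1829

1829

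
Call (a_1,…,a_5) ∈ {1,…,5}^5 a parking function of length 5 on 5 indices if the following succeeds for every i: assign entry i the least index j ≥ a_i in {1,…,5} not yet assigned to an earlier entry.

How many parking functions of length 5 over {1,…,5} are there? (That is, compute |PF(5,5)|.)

1296

Count = (5−5+1)·(5+1)^(5−1) = 1 · 1296 = 1296
One tuple (1,3,2,1,5) → sorted (1,1,2,3,5): b_i ≤ i ∀i, a PF.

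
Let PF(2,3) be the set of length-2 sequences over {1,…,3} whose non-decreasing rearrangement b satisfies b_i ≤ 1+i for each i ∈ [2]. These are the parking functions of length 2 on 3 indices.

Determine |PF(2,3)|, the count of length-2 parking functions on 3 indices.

8

Count = (3+1−2)·(3+1)^{2−1} = 2×4 = 8
Example (1,2) → sorted (1,2): b_i ≤ 1+i ∀i, a PF.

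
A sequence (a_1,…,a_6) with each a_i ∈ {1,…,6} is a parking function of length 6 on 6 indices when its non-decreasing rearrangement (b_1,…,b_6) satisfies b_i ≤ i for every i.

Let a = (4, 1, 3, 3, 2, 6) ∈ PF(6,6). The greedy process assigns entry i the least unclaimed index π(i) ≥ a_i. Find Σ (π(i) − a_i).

Σπ(i) = 1+…+6 = 21; Σa = 4+1+3+3+2+6 = 19; disp = 21−19 = 2.

2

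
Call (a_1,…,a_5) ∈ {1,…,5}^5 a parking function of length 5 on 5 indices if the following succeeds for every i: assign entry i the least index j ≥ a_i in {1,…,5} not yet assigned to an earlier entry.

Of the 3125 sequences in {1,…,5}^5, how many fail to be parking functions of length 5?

#PF = (6−5)·6^(5−1) = 1·1296 = 1296 (Pollak)
E.g. (5,5,5,2,2) → sorted (2,2,5,5,5): b_1=2>1, not a PF.
5^5 − 1296 = 3125 − 1296 = 1829

1829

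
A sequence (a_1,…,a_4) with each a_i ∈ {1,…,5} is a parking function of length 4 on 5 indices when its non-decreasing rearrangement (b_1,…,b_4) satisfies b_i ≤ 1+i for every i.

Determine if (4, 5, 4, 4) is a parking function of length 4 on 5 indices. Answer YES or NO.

Order a: b = (4, 4, 4, 5).
  b_1=4 > 2
  fails at i=1 ⇒ NO

NO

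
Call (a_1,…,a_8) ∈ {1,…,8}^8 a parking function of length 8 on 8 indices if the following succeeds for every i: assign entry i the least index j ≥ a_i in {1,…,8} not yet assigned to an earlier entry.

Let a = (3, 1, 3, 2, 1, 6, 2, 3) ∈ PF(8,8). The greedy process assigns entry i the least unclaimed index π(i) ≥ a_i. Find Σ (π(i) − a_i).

Σπ = 8·9/2 = 36 (π permutes [8]); Σa = 3+1+3+2+1+6+2+3 = 21; disp = 36−21 = 15.

15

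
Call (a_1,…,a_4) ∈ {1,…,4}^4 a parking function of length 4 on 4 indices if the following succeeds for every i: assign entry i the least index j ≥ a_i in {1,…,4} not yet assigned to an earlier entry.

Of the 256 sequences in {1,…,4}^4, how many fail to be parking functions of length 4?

|PF| = (4−4+1)·(4+1)^(4−1) = 1 · 125 = 125 (Pollak)
E.g. (4,4,3,4) → sorted (3,4,4,4): b_1=3>1, not a PF.
4^4 − 125 = 256 − 125 = 131

131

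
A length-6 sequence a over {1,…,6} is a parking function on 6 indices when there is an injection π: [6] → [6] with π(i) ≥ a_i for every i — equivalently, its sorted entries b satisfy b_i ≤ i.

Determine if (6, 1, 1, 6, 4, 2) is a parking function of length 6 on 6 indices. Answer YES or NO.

NO

Order a: b = (1, 1, 2, 4, 6, 6).
  b_1=1 ≤ 1
  b_2=1 ≤ 2
  b_3=2 ≤ 3
  b_4=4 ≤ 4
  b_5=6 > 5
  fails at i=5 ⇒ NO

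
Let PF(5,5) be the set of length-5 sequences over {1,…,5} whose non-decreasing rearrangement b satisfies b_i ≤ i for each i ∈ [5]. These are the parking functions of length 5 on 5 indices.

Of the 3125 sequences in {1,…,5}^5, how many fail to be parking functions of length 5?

Count = (5−5+1)·(5+1)^(5−1) = 1 · 1296 = 1296
E.g. (3,2,4,3,5) → sorted (2,3,3,4,5): b_1=2>1, not a PF.
Total 3125; non-PF = 3125−1296 = 1829

1829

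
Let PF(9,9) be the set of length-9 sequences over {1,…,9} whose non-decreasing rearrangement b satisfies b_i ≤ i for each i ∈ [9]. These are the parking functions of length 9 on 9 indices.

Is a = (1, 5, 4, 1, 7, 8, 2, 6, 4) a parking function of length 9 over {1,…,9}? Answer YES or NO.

YES

Sorted: b = (1, 1, 2, 4, 4, 5, 6, 7, 8).
  b_1=1 ≤ 1
  b_2=1 ≤ 2
  b_3=2 ≤ 3
  b_4=4 ≤ 4
  b_5=4 ≤ 5
  b_6=5 ≤ 6
  b_7=6 ≤ 7
  b_8=7 ≤ 8
  b_9=8 ≤ 9
All bounds hold ⇒ YES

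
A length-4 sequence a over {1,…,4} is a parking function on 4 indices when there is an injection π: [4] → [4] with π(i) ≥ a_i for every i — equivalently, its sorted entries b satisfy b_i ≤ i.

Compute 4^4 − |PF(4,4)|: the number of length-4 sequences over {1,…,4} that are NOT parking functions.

131

#PF = (4+1−4)·(4+1)^{4−1} = 1 · 125 = 125 [KW]
Example (3,4,4,2) → sorted (2,3,4,4): b_1=2>1, not a PF.
4^4 − 125 = 256 − 125 = 131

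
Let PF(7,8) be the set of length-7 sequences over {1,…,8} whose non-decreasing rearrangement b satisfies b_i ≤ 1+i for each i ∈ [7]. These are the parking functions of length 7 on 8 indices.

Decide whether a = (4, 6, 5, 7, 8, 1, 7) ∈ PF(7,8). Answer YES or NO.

Sorted: b = (1, 4, 5, 6, 7, 7, 8).
  b_1=1 ≤ 2
  b_2=4 > 3
  fails at i=2 ⇒ NO

NO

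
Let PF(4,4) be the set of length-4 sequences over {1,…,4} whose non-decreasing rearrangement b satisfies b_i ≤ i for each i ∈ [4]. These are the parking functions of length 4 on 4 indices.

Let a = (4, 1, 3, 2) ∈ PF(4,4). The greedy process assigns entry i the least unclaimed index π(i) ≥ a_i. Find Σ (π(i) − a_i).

Σπ(i) = 1+…+4 = 10; Σa = 4+1+3+2 = 10; disp = 10−10 = 0.

0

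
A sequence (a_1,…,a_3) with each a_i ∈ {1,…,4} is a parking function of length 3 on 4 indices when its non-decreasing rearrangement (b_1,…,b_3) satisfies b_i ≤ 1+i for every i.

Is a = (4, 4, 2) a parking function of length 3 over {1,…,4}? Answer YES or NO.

Sorted: b = (2, 4, 4).
  b_1=2 ≤ 2
  b_2=4 > 3
  fails at i=2 ⇒ NO

NO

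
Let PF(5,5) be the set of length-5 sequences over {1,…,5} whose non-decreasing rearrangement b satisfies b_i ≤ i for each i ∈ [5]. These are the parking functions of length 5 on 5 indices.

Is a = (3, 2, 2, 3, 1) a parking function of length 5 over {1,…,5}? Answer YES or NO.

Sorted: b = (1, 2, 2, 3, 3).
  b_1=1 ≤ 1
  b_2=2 ≤ 2
  b_3=2 ≤ 3
  b_4=3 ≤ 4
  b_5=3 ≤ 5
All bounds hold ⇒ YES

YES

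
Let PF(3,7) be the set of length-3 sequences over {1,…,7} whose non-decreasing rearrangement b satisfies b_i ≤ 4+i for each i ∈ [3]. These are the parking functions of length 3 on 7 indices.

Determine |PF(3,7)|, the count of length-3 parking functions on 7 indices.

320

|PF| = (8−3)·8^(3−1) = 5 · 64 = 320 [KW]
Example (7,4,5) → sorted (4,5,7): b_i ≤ 4+i ∀i, a PF.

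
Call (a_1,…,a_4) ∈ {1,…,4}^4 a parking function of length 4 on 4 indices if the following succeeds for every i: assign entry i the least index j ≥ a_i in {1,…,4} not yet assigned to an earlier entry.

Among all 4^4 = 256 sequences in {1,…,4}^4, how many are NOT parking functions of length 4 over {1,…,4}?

131

|PF| = (5−4)·5^(4−1) = 1 · 125 = 125
E.g. (2,4,4,4) → sorted (2,4,4,4): b_1=2>1, not a PF.
So 256 − 125 = 131 fail.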